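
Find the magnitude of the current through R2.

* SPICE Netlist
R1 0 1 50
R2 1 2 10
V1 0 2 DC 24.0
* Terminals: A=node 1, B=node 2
Nodal analysis, taking node 2 as the 0 V reference.
Source V1 fixes V_0 = 24 V.
KCL at each unknown node (sum of currents leaving = 0; resistances in Ω):
  Node 1: (V_1 - 24)/50 + (V_1 - 0)/10 = 0
Collecting terms: 0.12 × V_1 = 0.48  =>  V_1 = 4 V
I_R2 = (V_1 - V_2)/R2 = (4 - 0)/10 = 0.4 A
|I_R2| = 0.4 A

Final answer: |I_R2| = 0.4 A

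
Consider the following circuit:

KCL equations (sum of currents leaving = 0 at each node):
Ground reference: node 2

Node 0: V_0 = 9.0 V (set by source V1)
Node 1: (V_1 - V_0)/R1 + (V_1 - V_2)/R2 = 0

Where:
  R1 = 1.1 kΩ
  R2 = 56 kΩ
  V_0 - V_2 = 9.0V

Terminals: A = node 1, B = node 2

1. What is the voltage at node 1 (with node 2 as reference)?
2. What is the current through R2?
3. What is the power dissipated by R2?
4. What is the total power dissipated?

Nodal analysis, taking node 2 as the 0 V reference.
Source V1 fixes V_0 = 9 V.
KCL at each unknown node (sum of currents leaving = 0; resistances in Ω):
  Node 1: (V_1 - 9)/1100 + (V_1 - 0)/56000 = 0
Collecting terms: 0.0009269 × V_1 = 0.008182  =>  V_1 = 8.827 V
Part 1:
  Read off the nodal solution: V_1 = 8.827 V
Part 2:
  I_R2 = (V_1 - V_2)/R2 = (8.827 - 0)/56000 = 0.0001576 A
  Magnitude: I_R2 = 0.0001576 A
Part 3:
  I_R2 = (V_1 - V_2)/R2 = (8.827 - 0)/56000 = 0.0001576 A
  P_R2 = I_R2² × R2 = (0.0001576)² × 56000 = 0.001391 W
Part 4:
  Power in each resistor, P = (ΔV)²/R:
    P_R1 = (9 - 8.827)²/1100 = 0.00002733 W
    P_R2 = (8.827 - 0)²/56000 = 0.001391 W
  P_total = P_R1 + P_R2 = 0.001419 W

Final answers:
1. V_1 = 8.827 V
2. I_R2 = 0.0001576 A
3. P_R2 = 0.001391 W
4. P_total = 0.001419 W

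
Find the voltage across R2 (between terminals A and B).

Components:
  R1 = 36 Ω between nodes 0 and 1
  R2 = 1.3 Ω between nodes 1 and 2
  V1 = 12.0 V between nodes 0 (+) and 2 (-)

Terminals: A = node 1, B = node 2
R1 and R2 are in series across V1 (node 0 → node 1 → node 2), and the output A–B is taken across R2, so this is a voltage divider.
Series current: I = V1/(R1 + R2) = 12/(36 + 1.3) = 12/37.3 = 0.3217 A
V_R2 = I × R2 = V1 × R2/(R1 + R2) = 12 × 1.3/37.3 = 0.4182 V

Final answer: 0.4182 V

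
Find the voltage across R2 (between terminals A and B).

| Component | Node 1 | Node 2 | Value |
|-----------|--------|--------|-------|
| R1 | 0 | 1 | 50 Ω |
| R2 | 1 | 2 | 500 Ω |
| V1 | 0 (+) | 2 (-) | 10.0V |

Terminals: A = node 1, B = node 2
R1 and R2 are in series across V1 (node 0 → node 1 → node 2), and the output A–B is taken across R2, so this is a voltage divider.
Series current: I = V1/(R1 + R2) = 10/(50 + 500) = 10/550 = 0.01818 A
V_R2 = I × R2 = V1 × R2/(R1 + R2) = 10 × 500/550 = 9.091 V

Final answer: 9.091 V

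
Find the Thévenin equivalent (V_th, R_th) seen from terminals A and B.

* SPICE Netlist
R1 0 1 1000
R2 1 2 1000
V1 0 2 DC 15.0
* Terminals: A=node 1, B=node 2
Step 1 — V_th is the open-circuit voltage V_A - V_B (nothing connected across the terminals).
Nodal analysis, taking node 2 as the 0 V reference.
Source V1 fixes V_0 = 15 V.
KCL at each unknown node (sum of currents leaving = 0; resistances in Ω):
  Node 1: (V_1 - 15)/1000 + (V_1 - 0)/1000 = 0
Collecting terms: 0.002 × V_1 = 0.015  =>  V_1 = 7.5 V
V_th = V_1 - V_2 = 7.5 - 0 = 7.5 V
Step 2 — R_th: zero the source — replace V1 by a short circuit (node 2 merges into node 0) — and find the resistance seen between A (node 1) and B (node 0).
Reduce the network between node 1 (A) and node 0 (B) by series/parallel combination:
  Rp1 = R1 ‖ R2 (parallel, both between nodes 0 and 1) = 1/(1/1000 + 1/1000) = 500 Ω
R_th = 500 Ω

Final answer: V_th = 7.5 V, R_th = 500 Ω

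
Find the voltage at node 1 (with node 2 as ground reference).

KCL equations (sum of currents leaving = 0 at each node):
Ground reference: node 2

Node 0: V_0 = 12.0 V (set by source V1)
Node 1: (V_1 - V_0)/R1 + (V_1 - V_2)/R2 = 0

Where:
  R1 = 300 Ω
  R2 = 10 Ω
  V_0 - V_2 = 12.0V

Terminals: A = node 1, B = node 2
Nodal analysis, taking node 2 as the 0 V reference.
Source V1 fixes V_0 = 12 V.
KCL at each unknown node (sum of currents leaving = 0; resistances in Ω):
  Node 1: (V_1 - 12)/300 + (V_1 - 0)/10 = 0
Collecting terms: 0.1033 × V_1 = 0.04  =>  V_1 = 0.3871 V
The requested potential is V_1 = 0.3871 V.

Final answer: V_1 = 0.3871 V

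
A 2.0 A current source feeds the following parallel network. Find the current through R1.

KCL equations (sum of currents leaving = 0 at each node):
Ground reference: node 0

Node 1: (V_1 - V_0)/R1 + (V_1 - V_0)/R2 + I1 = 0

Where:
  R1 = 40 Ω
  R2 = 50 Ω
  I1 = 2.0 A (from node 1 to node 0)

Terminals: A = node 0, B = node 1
All resistors sit directly between nodes 0 and 1, so they are in parallel and share one voltage V; the full source current 2 A splits among them.
1/R_par = 1/40 + 1/50 = 0.045 S  =>  R_par = 22.22 Ω
V = I × R_par = 2 × 22.22 = 44.44 V
I_R1 = V/R1 = 44.44/40 = 1.111 A

Final answer: 1.111 A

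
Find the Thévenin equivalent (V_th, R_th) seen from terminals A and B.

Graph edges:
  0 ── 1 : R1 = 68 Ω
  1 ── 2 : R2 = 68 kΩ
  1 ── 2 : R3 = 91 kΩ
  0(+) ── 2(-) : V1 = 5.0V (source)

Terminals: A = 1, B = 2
Step 1 — V_th is the open-circuit voltage V_A - V_B (nothing connected across the terminals).
Nodal analysis, taking node 2 as the 0 V reference.
Source V1 fixes V_0 = 5 V.
KCL at each unknown node (sum of currents leaving = 0; resistances in Ω):
  Node 1: (V_1 - 5)/68 + (V_1 - 0)/68000 + (V_1 - 0)/91000 = 0
Collecting terms: 0.01473 × V_1 = 0.07353  =>  V_1 = 4.991 V
V_th = V_1 - V_2 = 4.991 - 0 = 4.991 V
Step 2 — R_th: zero the source — replace V1 by a short circuit (node 2 merges into node 0) — and find the resistance seen between A (node 1) and B (node 0).
Reduce the network between node 1 (A) and node 0 (B) by series/parallel combination:
  Rp1 = R1 ‖ R2 ‖ R3 (parallel, all between nodes 0 and 1) = 1/(1/68 + 1/68000 + 1/91000) = 67.88 Ω
R_th = 67.88 Ω

Final answer: V_th = 4.991 V, R_th = 67.88 Ω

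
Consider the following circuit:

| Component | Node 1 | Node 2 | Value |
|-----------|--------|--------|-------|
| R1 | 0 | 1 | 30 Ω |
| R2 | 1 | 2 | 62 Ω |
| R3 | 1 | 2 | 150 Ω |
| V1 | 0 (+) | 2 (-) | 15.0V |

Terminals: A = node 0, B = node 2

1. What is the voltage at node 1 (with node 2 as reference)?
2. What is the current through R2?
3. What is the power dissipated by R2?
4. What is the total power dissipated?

Nodal analysis, taking node 2 as the 0 V reference.
Source V1 fixes V_0 = 15 V.
KCL at each unknown node (sum of currents leaving = 0; resistances in Ω):
  Node 1: (V_1 - 15)/30 + (V_1 - 0)/62 + (V_1 - 0)/150 = 0
Collecting terms: 0.05613 × V_1 = 0.5  =>  V_1 = 8.908 V
Part 1:
  Read off the nodal solution: V_1 = 8.908 V
Part 2:
  I_R2 = (V_1 - V_2)/R2 = (8.908 - 0)/62 = 0.1437 A
  Magnitude: I_R2 = 0.1437 A
Part 3:
  I_R2 = (V_1 - V_2)/R2 = (8.908 - 0)/62 = 0.1437 A
  P_R2 = I_R2² × R2 = (0.1437)² × 62 = 1.28 W
Part 4:
  Power in each resistor, P = (ΔV)²/R:
    P_R1 = (15 - 8.908)²/30 = 1.237 W
    P_R2 = (8.908 - 0)²/62 = 1.28 W
    P_R3 = (8.908 - 0)²/150 = 0.529 W
  P_total = P_R1 + P_R2 + P_R3 = 3.046 W

Final answers:
1. V_1 = 8.908 V
2. I_R2 = 0.1437 A
3. P_R2 = 1.28 W
4. P_total = 3.046 W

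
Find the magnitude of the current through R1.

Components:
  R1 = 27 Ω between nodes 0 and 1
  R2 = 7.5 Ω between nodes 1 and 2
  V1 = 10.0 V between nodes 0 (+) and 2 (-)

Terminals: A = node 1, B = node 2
Nodal analysis, taking node 2 as the 0 V reference.
Source V1 fixes V_0 = 10 V.
KCL at each unknown node (sum of currents leaving = 0; resistances in Ω):
  Node 1: (V_1 - 10)/27 + (V_1 - 0)/7.5 = 0
Collecting terms: 0.1704 × V_1 = 0.3704  =>  V_1 = 2.174 V
I_R1 = (V_0 - V_1)/R1 = (10 - 2.174)/27 = 0.2899 A
|I_R1| = 0.2899 A

Final answer: |I_R1| = 0.2899 A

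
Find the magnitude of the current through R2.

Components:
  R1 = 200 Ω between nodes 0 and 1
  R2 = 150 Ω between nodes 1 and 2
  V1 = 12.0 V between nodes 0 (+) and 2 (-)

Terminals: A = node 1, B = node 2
Nodal analysis, taking node 2 as the 0 V reference.
Source V1 fixes V_0 = 12 V.
KCL at each unknown node (sum of currents leaving = 0; resistances in Ω):
  Node 1: (V_1 - 12)/200 + (V_1 - 0)/150 = 0
Collecting terms: 0.01167 × V_1 = 0.06  =>  V_1 = 5.143 V
I_R2 = (V_1 - V_2)/R2 = (5.143 - 0)/150 = 0.03429 A
|I_R2| = 0.03429 A

Final answer: |I_R2| = 0.03429 A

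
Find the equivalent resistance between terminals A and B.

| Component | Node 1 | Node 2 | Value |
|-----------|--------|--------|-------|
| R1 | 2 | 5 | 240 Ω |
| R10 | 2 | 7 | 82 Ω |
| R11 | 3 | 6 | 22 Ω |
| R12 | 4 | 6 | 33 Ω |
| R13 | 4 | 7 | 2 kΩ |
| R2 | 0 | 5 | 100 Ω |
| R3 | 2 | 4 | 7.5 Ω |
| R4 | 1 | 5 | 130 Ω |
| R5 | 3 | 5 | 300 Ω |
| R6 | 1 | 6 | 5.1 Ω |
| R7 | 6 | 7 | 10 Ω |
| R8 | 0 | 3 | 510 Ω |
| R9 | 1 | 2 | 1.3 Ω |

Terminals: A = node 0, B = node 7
The network is not a plain series/parallel combination. Inject a 1 A test current into terminal A (node 0) and return it from terminal B (node 7); then R_eq = V_A / (1 A).
Nodal analysis, taking node 7 as the 0 V reference.
Current source I_test pushes 1 A into node 0 and draws it out of node 7.
KCL at each unknown node (sum of currents leaving = 0; resistances in Ω):
  Node 0: (V_0 - V_5)/100 + (V_0 - V_3)/510 - 1 = 0
  Node 1: (V_1 - V_5)/130 + (V_1 - V_6)/5.1 + (V_1 - V_2)/1.3 = 0
  Node 2: (V_2 - V_1)/1.3 + (V_2 - V_5)/240 + (V_2 - V_4)/7.5 + (V_2 - 0)/82 = 0
  Node 3: (V_3 - V_0)/510 + (V_3 - V_5)/300 + (V_3 - V_6)/22 = 0
  Node 4: (V_4 - V_2)/7.5 + (V_4 - V_6)/33 + (V_4 - 0)/2000 = 0
  Node 5: (V_5 - V_0)/100 + (V_5 - V_1)/130 + (V_5 - V_2)/240 + (V_5 - V_3)/300 = 0
  Node 6: (V_6 - V_1)/5.1 + (V_6 - V_3)/22 + (V_6 - V_4)/33 + (V_6 - 0)/10 = 0
Collecting terms (coefficients in siemens):
  0.01196·V_0 - 0.001961·V_3 - 0.01·V_5 = 1
  0.973·V_1 - 0.7692·V_2 - 0.007692·V_5 - 0.1961·V_6 = 0
  0.9189·V_2 - 0.7692·V_1 - 0.1333·V_4 - 0.004167·V_5 = 0
  0.05075·V_3 - 0.001961·V_0 - 0.003333·V_5 - 0.04545·V_6 = 0
  0.1641·V_4 - 0.1333·V_2 - 0.0303·V_6 = 0
  0.02519·V_5 - 0.01·V_0 - 0.007692·V_1 - 0.004167·V_2 - 0.003333·V_3 = 0
  0.3718·V_6 - 0.1961·V_1 - 0.04545·V_3 - 0.0303·V_4 = 0
Solving these 7 simultaneous equations (Gaussian elimination) gives:
  V_0 = 138.6 V, V_1 = 10.78 V, V_2 = 10.81 V, V_3 = 17.18 V
  V_4 = 10.38 V, V_5 = 62.35 V, V_6 = 8.63 V
R_eq = V_0 / 1 A = 138.6 Ω

Final answer: 138.6 Ω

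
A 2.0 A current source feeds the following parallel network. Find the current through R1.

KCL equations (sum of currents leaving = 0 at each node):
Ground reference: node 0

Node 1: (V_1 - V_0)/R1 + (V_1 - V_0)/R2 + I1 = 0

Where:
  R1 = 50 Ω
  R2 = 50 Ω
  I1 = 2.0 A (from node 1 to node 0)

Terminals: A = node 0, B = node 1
All resistors sit directly between nodes 0 and 1, so they are in parallel and share one voltage V; the full source current 2 A splits among them.
1/R_par = 1/50 + 1/50 = 0.04 S  =>  R_par = 25 Ω
V = I × R_par = 2 × 25 = 50 V
I_R1 = V/R1 = 50/50 = 1 A

Final answer: 1 A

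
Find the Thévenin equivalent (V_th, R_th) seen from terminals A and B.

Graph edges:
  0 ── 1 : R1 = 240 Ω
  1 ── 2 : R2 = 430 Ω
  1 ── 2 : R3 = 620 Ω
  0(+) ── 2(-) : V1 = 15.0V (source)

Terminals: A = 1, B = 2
Step 1 — V_th is the open-circuit voltage V_A - V_B (nothing connected across the terminals).
Nodal analysis, taking node 2 as the 0 V reference.
Source V1 fixes V_0 = 15 V.
KCL at each unknown node (sum of currents leaving = 0; resistances in Ω):
  Node 1: (V_1 - 15)/240 + (V_1 - 0)/430 + (V_1 - 0)/620 = 0
Collecting terms: 0.008105 × V_1 = 0.0625  =>  V_1 = 7.711 V
V_th = V_1 - V_2 = 7.711 - 0 = 7.711 V
Step 2 — R_th: zero the source — replace V1 by a short circuit (node 2 merges into node 0) — and find the resistance seen between A (node 1) and B (node 0).
Reduce the network between node 1 (A) and node 0 (B) by series/parallel combination:
  Rp1 = R1 ‖ R2 ‖ R3 (parallel, all between nodes 0 and 1) = 1/(1/240 + 1/430 + 1/620) = 123.4 Ω
R_th = 123.4 Ω

Final answer: V_th = 7.711 V, R_th = 123.4 Ω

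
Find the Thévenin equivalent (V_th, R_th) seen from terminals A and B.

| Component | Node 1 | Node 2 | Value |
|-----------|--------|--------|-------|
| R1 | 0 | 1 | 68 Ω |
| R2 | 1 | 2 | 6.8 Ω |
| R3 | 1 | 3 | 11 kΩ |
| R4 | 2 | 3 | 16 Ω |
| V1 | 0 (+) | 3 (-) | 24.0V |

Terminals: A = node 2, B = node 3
Step 1 — V_th is the open-circuit voltage V_A - V_B (nothing connected across the terminals).
Nodal analysis, taking node 3 as the 0 V reference.
Source V1 fixes V_0 = 24 V.
KCL at each unknown node (sum of currents leaving = 0; resistances in Ω):
  Node 1: (V_1 - 24)/68 + (V_1 - V_2)/6.8 + (V_1 - 0)/11000 = 0
  Node 2: (V_2 - V_1)/6.8 + (V_2 - 0)/16 = 0
Collecting terms (coefficients in siemens):
  0.1619·V_1 - 0.1471·V_2 = 0.3529
  0.2096·V_2 - 0.1471·V_1 = 0
Determinant D = (0.1619)(0.2096) - (-0.1471)(-0.1471) = 0.01229
V_1 = [(0.3529)(0.2096) - (-0.1471)(0)]/D = 6.017 V
V_2 = [(0.1619)(0) - (0.3529)(-0.1471)]/D = 4.223 V
V_th = V_2 - V_3 = 4.223 - 0 = 4.223 V
Step 2 — R_th: zero the source — replace V1 by a short circuit (node 3 merges into node 0) — and find the resistance seen between A (node 2) and B (node 0).
Reduce the network between node 2 (A) and node 0 (B) by series/parallel combination:
  Rp1 = R1 ‖ R3 (parallel, both between nodes 0 and 1) = 1/(1/68 + 1/11000) = 67.58 Ω
  Rs1 = R2 + Rp1 (series, joined only at node 1) = 6.8 + 67.58 = 74.38 Ω
  Rp2 = R4 ‖ Rs1 (parallel, both between nodes 0 and 2) = 1/(1/16 + 1/74.38) = 13.17 Ω
R_th = 13.17 Ω

Final answer: V_th = 4.223 V, R_th = 13.17 Ω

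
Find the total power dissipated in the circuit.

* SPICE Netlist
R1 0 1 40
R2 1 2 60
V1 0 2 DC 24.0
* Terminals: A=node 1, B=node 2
Nodal analysis, taking node 2 as the 0 V reference.
Source V1 fixes V_0 = 24 V.
KCL at each unknown node (sum of currents leaving = 0; resistances in Ω):
  Node 1: (V_1 - 24)/40 + (V_1 - 0)/60 = 0
Collecting terms: 0.04167 × V_1 = 0.6  =>  V_1 = 14.4 V
Power in each resistor, P = (ΔV)²/R:
  P_R1 = (24 - 14.4)²/40 = 2.304 W
  P_R2 = (14.4 - 0)²/60 = 3.456 W
P_total = P_R1 + P_R2 = 5.76 W

Final answer: 5.76 W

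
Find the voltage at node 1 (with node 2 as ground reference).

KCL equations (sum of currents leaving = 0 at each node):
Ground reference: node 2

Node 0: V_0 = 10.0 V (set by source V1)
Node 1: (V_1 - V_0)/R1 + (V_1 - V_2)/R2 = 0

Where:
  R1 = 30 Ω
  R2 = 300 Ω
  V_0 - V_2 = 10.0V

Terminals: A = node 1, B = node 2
Nodal analysis, taking node 2 as the 0 V reference.
Source V1 fixes V_0 = 10 V.
KCL at each unknown node (sum of currents leaving = 0; resistances in Ω):
  Node 1: (V_1 - 10)/30 + (V_1 - 0)/300 = 0
Collecting terms: 0.03667 × V_1 = 0.3333  =>  V_1 = 9.091 V
The requested potential is V_1 = 9.091 V.

Final answer: V_1 = 9.091 V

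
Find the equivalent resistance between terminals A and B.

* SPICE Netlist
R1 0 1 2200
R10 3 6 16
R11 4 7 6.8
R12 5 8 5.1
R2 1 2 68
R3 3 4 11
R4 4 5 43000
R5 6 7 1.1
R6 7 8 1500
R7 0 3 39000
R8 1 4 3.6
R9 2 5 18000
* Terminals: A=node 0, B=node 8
The network is not a plain series/parallel combination. Inject a 1 A test current into terminal A (node 0) and return it from terminal B (node 8); then R_eq = V_A / (1 A).
Nodal analysis, taking node 8 as the 0 V reference.
Current source I_test pushes 1 A into node 0 and draws it out of node 8.
KCL at each unknown node (sum of currents leaving = 0; resistances in Ω):
  Node 0: (V_0 - V_1)/2200 + (V_0 - V_3)/39000 - 1 = 0
  Node 1: (V_1 - V_0)/2200 + (V_1 - V_2)/68 + (V_1 - V_4)/3.6 = 0
  Node 2: (V_2 - V_1)/68 + (V_2 - V_5)/18000 = 0
  Node 3: (V_3 - V_0)/39000 + (V_3 - V_4)/11 + (V_3 - V_6)/16 = 0
  Node 4: (V_4 - V_1)/3.6 + (V_4 - V_3)/11 + (V_4 - V_5)/43000 + (V_4 - V_7)/6.8 = 0
  Node 5: (V_5 - V_2)/18000 + (V_5 - V_4)/43000 + (V_5 - 0)/5.1 = 0
  Node 6: (V_6 - V_3)/16 + (V_6 - V_7)/1.1 = 0
  Node 7: (V_7 - V_4)/6.8 + (V_7 - V_6)/1.1 + (V_7 - 0)/1500 = 0
Collecting terms (coefficients in siemens):
  0.0004802·V_0 - 0.0004545·V_1 - 0.00002564·V_3 = 1
  0.2929·V_1 - 0.0004545·V_0 - 0.01471·V_2 - 0.2778·V_4 = 0
  0.01476·V_2 - 0.01471·V_1 - 0.00005556·V_5 = 0
  0.1534·V_3 - 0.00002564·V_0 - 0.09091·V_4 - 0.0625·V_6 = 0
  0.5158·V_4 - 0.2778·V_1 - 0.09091·V_3 - 0.00002326·V_5 - 0.1471·V_7 = 0
  0.1962·V_5 - 0.00005556·V_2 - 0.00002326·V_4 = 0
  0.9716·V_6 - 0.0625·V_3 - 0.9091·V_7 = 0
  1.057·V_7 - 0.1471·V_4 - 0.9091·V_6 = 0
Solving these 8 simultaneous equations (Gaussian elimination) gives:
  V_0 = 3431 V, V_1 = 1349 V, V_2 = 1344 V, V_3 = 1344 V
  V_4 = 1346 V, V_5 = 0.5402 V, V_6 = 1341 V, V_7 = 1341 V
R_eq = V_0 / 1 A = 3431 Ω = 3.431 kΩ

Final answer: 3.431 kΩ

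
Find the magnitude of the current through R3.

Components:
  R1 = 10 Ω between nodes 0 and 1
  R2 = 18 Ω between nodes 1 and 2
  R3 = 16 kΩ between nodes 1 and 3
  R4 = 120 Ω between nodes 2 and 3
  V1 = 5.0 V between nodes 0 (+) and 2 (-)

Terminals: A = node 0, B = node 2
Nodal analysis, taking node 2 as the 0 V reference.
Source V1 fixes V_0 = 5 V.
KCL at each unknown node (sum of currents leaving = 0; resistances in Ω):
  Node 1: (V_1 - 5)/10 + (V_1 - 0)/18 + (V_1 - V_3)/16000 = 0
  Node 3: (V_3 - V_1)/16000 + (V_3 - 0)/120 = 0
Collecting terms (coefficients in siemens):
  0.1556·V_1 - 0.0000625·V_3 = 0.5
  0.008396·V_3 - 0.0000625·V_1 = 0
Determinant D = (0.1556)(0.008396) - (-0.0000625)(-0.0000625) = 0.001307
V_1 = [(0.5)(0.008396) - (-0.0000625)(0)]/D = 3.213 V
V_3 = [(0.1556)(0) - (0.5)(-0.0000625)]/D = 0.02392 V
I_R3 = (V_1 - V_3)/R3 = (3.213 - 0.02392)/16000 = 0.0001993 A
|I_R3| = 0.0001993 A

Final answer: |I_R3| = 0.0001993 A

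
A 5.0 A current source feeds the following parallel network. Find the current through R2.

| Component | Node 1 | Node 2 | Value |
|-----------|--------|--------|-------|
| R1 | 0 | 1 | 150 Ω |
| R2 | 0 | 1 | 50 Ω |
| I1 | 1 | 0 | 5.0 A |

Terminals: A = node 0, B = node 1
All resistors sit directly between nodes 0 and 1, so they are in parallel and share one voltage V; the full source current 5 A splits among them.
1/R_par = 1/150 + 1/50 = 0.02667 S  =>  R_par = 37.5 Ω
V = I × R_par = 5 × 37.5 = 187.5 V
I_R2 = V/R2 = 187.5/50 = 3.75 A

Final answer: 3.75 A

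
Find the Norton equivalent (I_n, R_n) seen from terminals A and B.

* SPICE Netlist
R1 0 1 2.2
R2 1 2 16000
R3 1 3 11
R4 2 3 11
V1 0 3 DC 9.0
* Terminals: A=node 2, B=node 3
Find the Thévenin equivalent first; then I_n = V_th/R_th and R_n = R_th.
Step 1 — V_th is the open-circuit voltage V_A - V_B (nothing connected across the terminals).
Nodal analysis, taking node 3 as the 0 V reference.
Source V1 fixes V_0 = 9 V.
KCL at each unknown node (sum of currents leaving = 0; resistances in Ω):
  Node 1: (V_1 - 9)/2.2 + (V_1 - V_2)/16000 + (V_1 - 0)/11 = 0
  Node 2: (V_2 - V_1)/16000 + (V_2 - 0)/11 = 0
Collecting terms (coefficients in siemens):
  0.5455·V_1 - 0.0000625·V_2 = 4.091
  0.09097·V_2 - 0.0000625·V_1 = 0
Determinant D = (0.5455)(0.09097) - (-0.0000625)(-0.0000625) = 0.04963
V_1 = [(4.091)(0.09097) - (-0.0000625)(0)]/D = 7.499 V
V_2 = [(0.5455)(0) - (4.091)(-0.0000625)]/D = 0.005152 V
V_th = V_2 - V_3 = 0.005152 - 0 = 0.005152 V
Step 2 — R_th: zero the source — replace V1 by a short circuit (node 3 merges into node 0) — and find the resistance seen between A (node 2) and B (node 0).
Reduce the network between node 2 (A) and node 0 (B) by series/parallel combination:
  Rp1 = R1 ‖ R3 (parallel, both between nodes 0 and 1) = 1/(1/2.2 + 1/11) = 1.833 Ω
  Rs1 = R2 + Rp1 (series, joined only at node 1) = 16000 + 1.833 = 16000 Ω
  Rp2 = R4 ‖ Rs1 (parallel, both between nodes 0 and 2) = 1/(1/11 + 1/16000) = 10.99 Ω
R_th = 10.99 Ω
I_n = V_th/R_th = 0.005152/10.99 = 0.0004687 A, and R_n = R_th = 10.99 Ω

Final answer: I_n = 0.0004687 A, R_n = 10.99 Ω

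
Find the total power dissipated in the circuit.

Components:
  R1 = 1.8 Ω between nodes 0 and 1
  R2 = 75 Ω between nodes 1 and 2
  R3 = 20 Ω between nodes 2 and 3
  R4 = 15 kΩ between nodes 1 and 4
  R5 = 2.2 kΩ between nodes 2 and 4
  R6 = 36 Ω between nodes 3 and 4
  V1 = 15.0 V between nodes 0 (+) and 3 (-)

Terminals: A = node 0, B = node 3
Nodal analysis, taking node 3 as the 0 V reference.
Source V1 fixes V_0 = 15 V.
KCL at each unknown node (sum of currents leaving = 0; resistances in Ω):
  Node 1: (V_1 - 15)/1.8 + (V_1 - V_2)/75 + (V_1 - V_4)/15000 = 0
  Node 2: (V_2 - V_1)/75 + (V_2 - 0)/20 + (V_2 - V_4)/2200 = 0
  Node 4: (V_4 - V_1)/15000 + (V_4 - V_2)/2200 + (V_4 - 0)/36 = 0
Collecting terms (coefficients in siemens):
  0.569·V_1 - 0.01333·V_2 - 0.00006667·V_4 = 8.333
  0.06379·V_2 - 0.01333·V_1 - 0.0004545·V_4 = 0
  0.0283·V_4 - 0.00006667·V_1 - 0.0004545·V_2 = 0
Solving these 3 simultaneous equations (Gaussian elimination) gives:
  V_1 = 14.72 V, V_2 = 3.077 V, V_4 = 0.0841 V
Power in each resistor, P = (ΔV)²/R:
  P_R1 = (15 - 14.72)²/1.8 = 0.04392 W
  P_R2 = (14.72 - 3.077)²/75 = 1.807 W
  P_R3 = (3.077 - 0)²/20 = 0.4735 W
  P_R4 = (14.72 - 0.0841)²/15000 = 0.01428 W
  P_R5 = (3.077 - 0.0841)²/2200 = 0.004072 W
  P_R6 = (0 - 0.0841)²/36 = 0.0001965 W
P_total = P_R1 + P_R2 + P_R3 + P_R4 + P_R5 + P_R6 = 2.343 W

Final answer: 2.343 W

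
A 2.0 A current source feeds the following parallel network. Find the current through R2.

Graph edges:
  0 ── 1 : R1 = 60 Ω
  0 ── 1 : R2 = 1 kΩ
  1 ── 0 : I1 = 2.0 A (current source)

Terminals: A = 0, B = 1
All resistors sit directly between nodes 0 and 1, so they are in parallel and share one voltage V; the full source current 2 A splits among them.
1/R_par = 1/60 + 1/1000 = 0.01767 S  =>  R_par = 56.6 Ω
V = I × R_par = 2 × 56.6 = 113.2 V
I_R2 = V/R2 = 113.2/1000 = 0.1132 A

Final answer: 0.1132 A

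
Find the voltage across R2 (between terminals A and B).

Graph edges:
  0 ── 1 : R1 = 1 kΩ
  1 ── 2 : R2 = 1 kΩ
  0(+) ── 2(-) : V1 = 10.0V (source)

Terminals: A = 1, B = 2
R1 and R2 are in series across V1 (node 0 → node 1 → node 2), and the output A–B is taken across R2, so this is a voltage divider.
Series current: I = V1/(R1 + R2) = 10/(1000 + 1000) = 10/2000 = 0.005 A
V_R2 = I × R2 = V1 × R2/(R1 + R2) = 10 × 1000/2000 = 5 V

Final answer: 5 V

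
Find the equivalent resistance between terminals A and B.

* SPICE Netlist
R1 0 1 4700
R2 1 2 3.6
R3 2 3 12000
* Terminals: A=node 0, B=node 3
Reduce the network between node 0 (A) and node 3 (B) by series/parallel combination:
  Rs1 = R1 + R2 (series, joined only at node 1) = 4700 + 3.6 = 4704 Ω
  Rs2 = R3 + Rs1 (series, joined only at node 2) = 12000 + 4704 = 16700 Ω
R_eq = 16.7 kΩ

Final answer: 16.7 kΩ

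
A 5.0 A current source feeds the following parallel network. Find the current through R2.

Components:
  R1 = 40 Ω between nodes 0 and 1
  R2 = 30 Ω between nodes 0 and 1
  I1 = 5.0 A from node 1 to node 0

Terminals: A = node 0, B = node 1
All resistors sit directly between nodes 0 and 1, so they are in parallel and share one voltage V; the full source current 5 A splits among them.
1/R_par = 1/40 + 1/30 = 0.05833 S  =>  R_par = 17.14 Ω
V = I × R_par = 5 × 17.14 = 85.71 V
I_R2 = V/R2 = 85.71/30 = 2.857 A

Final answer: 2.857 A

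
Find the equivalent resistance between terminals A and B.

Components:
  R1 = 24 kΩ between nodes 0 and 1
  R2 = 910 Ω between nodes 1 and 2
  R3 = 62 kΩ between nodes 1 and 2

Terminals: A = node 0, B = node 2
Reduce the network between node 0 (A) and node 2 (B) by series/parallel combination:
  Rp1 = R2 ‖ R3 (parallel, both between nodes 1 and 2) = 1/(1/910 + 1/62000) = 896.8 Ω
  Rs1 = R1 + Rp1 (series, joined only at node 1) = 24000 + 896.8 = 24900 Ω
R_eq = 24.9 kΩ

Final answer: 24.9 kΩ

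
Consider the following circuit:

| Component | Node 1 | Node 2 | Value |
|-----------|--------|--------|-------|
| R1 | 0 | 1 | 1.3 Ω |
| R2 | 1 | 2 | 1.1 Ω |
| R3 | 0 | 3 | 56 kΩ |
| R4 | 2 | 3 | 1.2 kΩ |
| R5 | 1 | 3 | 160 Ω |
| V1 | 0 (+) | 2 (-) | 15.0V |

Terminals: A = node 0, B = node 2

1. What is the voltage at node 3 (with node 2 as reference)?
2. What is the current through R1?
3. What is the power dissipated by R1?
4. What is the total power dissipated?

Nodal analysis, taking node 2 as the 0 V reference.
Source V1 fixes V_0 = 15 V.
KCL at each unknown node (sum of currents leaving = 0; resistances in Ω):
  Node 1: (V_1 - 15)/1.3 + (V_1 - 0)/1.1 + (V_1 - V_3)/160 = 0
  Node 3: (V_3 - 15)/56000 + (V_3 - 0)/1200 + (V_3 - V_1)/160 = 0
Collecting terms (coefficients in siemens):
  1.685·V_1 - 0.00625·V_3 = 11.54
  0.007101·V_3 - 0.00625·V_1 = 0.0002679
Determinant D = (1.685)(0.007101) - (-0.00625)(-0.00625) = 0.01192
V_1 = [(11.54)(0.007101) - (-0.00625)(0.0002679)]/D = 6.872 V
V_3 = [(1.685)(0.0002679) - (11.54)(-0.00625)]/D = 6.086 V
Part 1:
  Read off the nodal solution: V_3 = 6.086 V
Part 2:
  I_R1 = (V_0 - V_1)/R1 = (15 - 6.872)/1.3 = 6.252 A
  Magnitude: I_R1 = 6.252 A
Part 3:
  I_R1 = (V_0 - V_1)/R1 = (15 - 6.872)/1.3 = 6.252 A
  P_R1 = I_R1² × R1 = (6.252)² × 1.3 = 50.82 W
Part 4:
  Power in each resistor, P = (ΔV)²/R:
    P_R1 = (15 - 6.872)²/1.3 = 50.82 W
    P_R2 = (6.872 - 0)²/1.1 = 42.93 W
    P_R3 = (15 - 6.086)²/56000 = 0.001419 W
    P_R4 = (0 - 6.086)²/1200 = 0.03087 W
    P_R5 = (6.872 - 6.086)²/160 = 0.003861 W
  P_total = P_R1 + P_R2 + P_R3 + P_R4 + P_R5 = 93.79 W

Final answers:
1. V_3 = 6.086 V
2. I_R1 = 6.252 A
3. P_R1 = 50.82 W
4. P_total = 93.79 W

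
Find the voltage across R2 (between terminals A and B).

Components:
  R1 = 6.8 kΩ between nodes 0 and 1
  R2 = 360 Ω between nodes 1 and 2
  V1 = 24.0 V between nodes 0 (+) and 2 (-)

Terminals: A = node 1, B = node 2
R1 and R2 are in series across V1 (node 0 → node 1 → node 2), and the output A–B is taken across R2, so this is a voltage divider.
Series current: I = V1/(R1 + R2) = 24/(6800 + 360) = 24/7160 = 0.003352 A
V_R2 = I × R2 = V1 × R2/(R1 + R2) = 24 × 360/7160 = 1.207 V

Final answer: 1.207 V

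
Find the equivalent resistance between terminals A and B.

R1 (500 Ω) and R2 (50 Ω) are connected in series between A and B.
Reduce the network between node 0 (A) and node 2 (B) by series/parallel combination:
  Rs1 = R1 + R2 (series, joined only at node 1) = 500 + 50 = 550 Ω
R_eq = 550 Ω

Final answer: 550 Ω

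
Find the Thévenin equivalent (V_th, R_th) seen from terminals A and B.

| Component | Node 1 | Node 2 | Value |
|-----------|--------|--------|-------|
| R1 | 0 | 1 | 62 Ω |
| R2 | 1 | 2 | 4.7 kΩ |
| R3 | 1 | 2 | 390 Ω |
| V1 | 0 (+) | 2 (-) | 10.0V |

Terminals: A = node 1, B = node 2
Step 1 — V_th is the open-circuit voltage V_A - V_B (nothing connected across the terminals).
Nodal analysis, taking node 2 as the 0 V reference.
Source V1 fixes V_0 = 10 V.
KCL at each unknown node (sum of currents leaving = 0; resistances in Ω):
  Node 1: (V_1 - 10)/62 + (V_1 - 0)/4700 + (V_1 - 0)/390 = 0
Collecting terms: 0.01891 × V_1 = 0.1613  =>  V_1 = 8.531 V
V_th = V_1 - V_2 = 8.531 - 0 = 8.531 V
Step 2 — R_th: zero the source — replace V1 by a short circuit (node 2 merges into node 0) — and find the resistance seen between A (node 1) and B (node 0).
Reduce the network between node 1 (A) and node 0 (B) by series/parallel combination:
  Rp1 = R1 ‖ R2 ‖ R3 (parallel, all between nodes 0 and 1) = 1/(1/62 + 1/4700 + 1/390) = 52.89 Ω
R_th = 52.89 Ω

Final answer: V_th = 8.531 V, R_th = 52.89 Ω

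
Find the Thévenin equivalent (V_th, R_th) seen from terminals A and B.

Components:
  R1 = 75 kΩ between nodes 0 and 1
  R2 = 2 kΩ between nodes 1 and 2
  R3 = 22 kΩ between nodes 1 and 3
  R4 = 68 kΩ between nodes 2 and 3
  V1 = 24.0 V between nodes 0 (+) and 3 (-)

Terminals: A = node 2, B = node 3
Step 1 — V_th is the open-circuit voltage V_A - V_B (nothing connected across the terminals).
Nodal analysis, taking node 3 as the 0 V reference.
Source V1 fixes V_0 = 24 V.
KCL at each unknown node (sum of currents leaving = 0; resistances in Ω):
  Node 1: (V_1 - 24)/75000 + (V_1 - V_2)/2000 + (V_1 - 0)/22000 = 0
  Node 2: (V_2 - V_1)/2000 + (V_2 - 0)/68000 = 0
Collecting terms (coefficients in siemens):
  0.0005588·V_1 - 0.0005·V_2 = 0.00032
  0.0005147·V_2 - 0.0005·V_1 = 0
Determinant D = (0.0005588)(0.0005147) - (-0.0005)(-0.0005) = 0.00000003761
V_1 = [(0.00032)(0.0005147) - (-0.0005)(0)]/D = 4.379 V
V_2 = [(0.0005588)(0) - (0.00032)(-0.0005)]/D = 4.254 V
V_th = V_2 - V_3 = 4.254 - 0 = 4.254 V
Step 2 — R_th: zero the source — replace V1 by a short circuit (node 3 merges into node 0) — and find the resistance seen between A (node 2) and B (node 0).
Reduce the network between node 2 (A) and node 0 (B) by series/parallel combination:
  Rp1 = R1 ‖ R3 (parallel, both between nodes 0 and 1) = 1/(1/75000 + 1/22000) = 17010 Ω
  Rs1 = R2 + Rp1 (series, joined only at node 1) = 2000 + 17010 = 19010 Ω
  Rp2 = R4 ‖ Rs1 (parallel, both between nodes 0 and 2) = 1/(1/68000 + 1/19010) = 14860 Ω
R_th = 14.86 kΩ

Final answer: V_th = 4.254 V, R_th = 14.86 kΩ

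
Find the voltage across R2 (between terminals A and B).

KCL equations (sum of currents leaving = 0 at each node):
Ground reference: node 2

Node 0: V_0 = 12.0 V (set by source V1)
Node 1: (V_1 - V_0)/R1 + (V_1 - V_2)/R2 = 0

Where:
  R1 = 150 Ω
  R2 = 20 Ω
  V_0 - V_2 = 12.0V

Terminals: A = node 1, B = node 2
R1 and R2 are in series across V1 (node 0 → node 1 → node 2), and the output A–B is taken across R2, so this is a voltage divider.
Series current: I = V1/(R1 + R2) = 12/(150 + 20) = 12/170 = 0.07059 A
V_R2 = I × R2 = V1 × R2/(R1 + R2) = 12 × 20/170 = 1.412 V

Final answer: 1.412 V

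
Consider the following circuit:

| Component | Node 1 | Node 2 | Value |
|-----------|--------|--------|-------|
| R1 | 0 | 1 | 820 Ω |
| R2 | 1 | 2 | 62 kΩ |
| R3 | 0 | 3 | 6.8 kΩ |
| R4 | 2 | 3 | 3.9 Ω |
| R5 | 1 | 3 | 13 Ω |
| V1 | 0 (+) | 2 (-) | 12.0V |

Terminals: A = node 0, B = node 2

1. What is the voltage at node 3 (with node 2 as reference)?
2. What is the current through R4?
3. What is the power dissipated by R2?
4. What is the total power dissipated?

Nodal analysis, taking node 2 as the 0 V reference.
Source V1 fixes V_0 = 12 V.
KCL at each unknown node (sum of currents leaving = 0; resistances in Ω):
  Node 1: (V_1 - 12)/820 + (V_1 - 0)/62000 + (V_1 - V_3)/13 = 0
  Node 3: (V_3 - 12)/6800 + (V_3 - 0)/3.9 + (V_3 - V_1)/13 = 0
Collecting terms (coefficients in siemens):
  0.07816·V_1 - 0.07692·V_3 = 0.01463
  0.3335·V_3 - 0.07692·V_1 = 0.001765
Determinant D = (0.07816)(0.3335) - (-0.07692)(-0.07692) = 0.02015
V_1 = [(0.01463)(0.3335) - (-0.07692)(0.001765)]/D = 0.249 V
V_3 = [(0.07816)(0.001765) - (0.01463)(-0.07692)]/D = 0.06272 V
Part 1:
  Read off the nodal solution: V_3 = 0.06272 V
Part 2:
  I_R4 = (V_2 - V_3)/R4 = (0 - 0.06272)/3.9 = -0.01608 A
  Magnitude: I_R4 = 0.01608 A
Part 3:
  I_R2 = (V_1 - V_2)/R2 = (0.249 - 0)/62000 = 0.000004016 A
  P_R2 = I_R2² × R2 = (0.000004016)² × 62000 = 0.0000009997 W
Part 4:
  Power in each resistor, P = (ΔV)²/R:
    P_R1 = (12 - 0.249)²/820 = 0.1684 W
    P_R2 = (0.249 - 0)²/62000 = 0.0000009997 W
    P_R3 = (12 - 0.06272)²/6800 = 0.02096 W
    P_R4 = (0 - 0.06272)²/3.9 = 0.001009 W
    P_R5 = (0.249 - 0.06272)²/13 = 0.002668 W
  P_total = P_R1 + P_R2 + P_R3 + P_R4 + P_R5 = 0.193 W

Final answers:
1. V_3 = 0.06272 V
2. I_R4 = 0.01608 A
3. P_R2 = 9.997e-07 W
4. P_total = 0.193 W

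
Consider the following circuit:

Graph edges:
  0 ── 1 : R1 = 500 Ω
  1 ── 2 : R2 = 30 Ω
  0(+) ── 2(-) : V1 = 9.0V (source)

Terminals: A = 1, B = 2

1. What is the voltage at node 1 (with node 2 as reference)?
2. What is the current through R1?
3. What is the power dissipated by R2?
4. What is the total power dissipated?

Nodal analysis, taking node 2 as the 0 V reference.
Source V1 fixes V_0 = 9 V.
KCL at each unknown node (sum of currents leaving = 0; resistances in Ω):
  Node 1: (V_1 - 9)/500 + (V_1 - 0)/30 = 0
Collecting terms: 0.03533 × V_1 = 0.018  =>  V_1 = 0.5094 V
Part 1:
  Read off the nodal solution: V_1 = 0.5094 V
Part 2:
  I_R1 = (V_0 - V_1)/R1 = (9 - 0.5094)/500 = 0.01698 A
  Magnitude: I_R1 = 0.01698 A
Part 3:
  I_R2 = (V_1 - V_2)/R2 = (0.5094 - 0)/30 = 0.01698 A
  P_R2 = I_R2² × R2 = (0.01698)² × 30 = 0.008651 W
Part 4:
  Power in each resistor, P = (ΔV)²/R:
    P_R1 = (9 - 0.5094)²/500 = 0.1442 W
    P_R2 = (0.5094 - 0)²/30 = 0.008651 W
  P_total = P_R1 + P_R2 = 0.1528 W

Final answers:
1. V_1 = 0.5094 V
2. I_R1 = 0.01698 A
3. P_R2 = 0.008651 W
4. P_total = 0.1528 W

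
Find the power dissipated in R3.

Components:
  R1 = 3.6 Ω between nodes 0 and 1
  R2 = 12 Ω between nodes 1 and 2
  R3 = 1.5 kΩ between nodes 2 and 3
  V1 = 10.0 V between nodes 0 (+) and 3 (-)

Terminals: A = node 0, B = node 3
Nodal analysis, taking node 3 as the 0 V reference.
Source V1 fixes V_0 = 10 V.
KCL at each unknown node (sum of currents leaving = 0; resistances in Ω):
  Node 1: (V_1 - 10)/3.6 + (V_1 - V_2)/12 = 0
  Node 2: (V_2 - V_1)/12 + (V_2 - 0)/1500 = 0
Collecting terms (coefficients in siemens):
  0.3611·V_1 - 0.08333·V_2 = 2.778
  0.084·V_2 - 0.08333·V_1 = 0
Determinant D = (0.3611)(0.084) - (-0.08333)(-0.08333) = 0.02339
V_1 = [(2.778)(0.084) - (-0.08333)(0)]/D = 9.976 V
V_2 = [(0.3611)(0) - (2.778)(-0.08333)]/D = 9.897 V
I_R3 = (V_2 - V_3)/R3 = (9.897 - 0)/1500 = 0.006598 A
P_R3 = I_R3² × R3 = (0.006598)² × 1500 = 0.0653 W

Final answer: 0.0653 W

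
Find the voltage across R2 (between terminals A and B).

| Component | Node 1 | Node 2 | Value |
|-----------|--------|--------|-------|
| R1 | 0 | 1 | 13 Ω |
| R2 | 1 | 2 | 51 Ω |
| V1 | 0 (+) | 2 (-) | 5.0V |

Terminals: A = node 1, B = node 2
R1 and R2 are in series across V1 (node 0 → node 1 → node 2), and the output A–B is taken across R2, so this is a voltage divider.
Series current: I = V1/(R1 + R2) = 5/(13 + 51) = 5/64 = 0.07812 A
V_R2 = I × R2 = V1 × R2/(R1 + R2) = 5 × 51/64 = 3.984 V

Final answer: 3.984 V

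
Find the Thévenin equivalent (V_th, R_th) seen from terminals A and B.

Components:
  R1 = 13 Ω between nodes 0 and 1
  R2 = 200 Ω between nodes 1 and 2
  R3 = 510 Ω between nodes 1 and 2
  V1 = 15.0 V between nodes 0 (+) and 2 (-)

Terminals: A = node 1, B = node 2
Step 1 — V_th is the open-circuit voltage V_A - V_B (nothing connected across the terminals).
Nodal analysis, taking node 2 as the 0 V reference.
Source V1 fixes V_0 = 15 V.
KCL at each unknown node (sum of currents leaving = 0; resistances in Ω):
  Node 1: (V_1 - 15)/13 + (V_1 - 0)/200 + (V_1 - 0)/510 = 0
Collecting terms: 0.08388 × V_1 = 1.154  =>  V_1 = 13.76 V
V_th = V_1 - V_2 = 13.76 - 0 = 13.76 V
Step 2 — R_th: zero the source — replace V1 by a short circuit (node 2 merges into node 0) — and find the resistance seen between A (node 1) and B (node 0).
Reduce the network between node 1 (A) and node 0 (B) by series/parallel combination:
  Rp1 = R1 ‖ R2 ‖ R3 (parallel, all between nodes 0 and 1) = 1/(1/13 + 1/200 + 1/510) = 11.92 Ω
R_th = 11.92 Ω

Final answer: V_th = 13.76 V, R_th = 11.92 Ω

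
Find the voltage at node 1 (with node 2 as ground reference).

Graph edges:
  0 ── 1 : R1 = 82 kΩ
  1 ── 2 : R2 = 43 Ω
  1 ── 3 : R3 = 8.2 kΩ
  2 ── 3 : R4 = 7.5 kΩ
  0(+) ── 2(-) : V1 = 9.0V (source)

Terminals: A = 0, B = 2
Nodal analysis, taking node 2 as the 0 V reference.
Source V1 fixes V_0 = 9 V.
KCL at each unknown node (sum of currents leaving = 0; resistances in Ω):
  Node 1: (V_1 - 9)/82000 + (V_1 - 0)/43 + (V_1 - V_3)/8200 = 0
  Node 3: (V_3 - V_1)/8200 + (V_3 - 0)/7500 = 0
Collecting terms (coefficients in siemens):
  0.02339·V_1 - 0.000122·V_3 = 0.0001098
  0.0002553·V_3 - 0.000122·V_1 = 0
Determinant D = (0.02339)(0.0002553) - (-0.000122)(-0.000122) = 0.000005956
V_1 = [(0.0001098)(0.0002553) - (-0.000122)(0)]/D = 0.004704 V
V_3 = [(0.02339)(0) - (0.0001098)(-0.000122)]/D = 0.002247 V
The requested potential is V_1 = 0.004704 V.

Final answer: V_1 = 0.004704 V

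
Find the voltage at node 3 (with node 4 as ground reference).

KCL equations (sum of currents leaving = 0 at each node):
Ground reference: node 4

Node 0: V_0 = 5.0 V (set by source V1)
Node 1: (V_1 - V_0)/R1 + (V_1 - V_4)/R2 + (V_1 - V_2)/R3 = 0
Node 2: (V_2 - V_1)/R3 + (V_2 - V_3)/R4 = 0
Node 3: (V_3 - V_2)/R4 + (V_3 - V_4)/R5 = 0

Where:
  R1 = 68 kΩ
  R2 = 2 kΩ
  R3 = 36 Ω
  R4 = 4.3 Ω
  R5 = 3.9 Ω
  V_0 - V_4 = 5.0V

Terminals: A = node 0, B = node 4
Nodal analysis, taking node 4 as the 0 V reference.
Source V1 fixes V_0 = 5 V.
KCL at each unknown node (sum of currents leaving = 0; resistances in Ω):
  Node 1: (V_1 - 5)/68000 + (V_1 - 0)/2000 + (V_1 - V_2)/36 = 0
  Node 2: (V_2 - V_1)/36 + (V_2 - V_3)/4.3 = 0
  Node 3: (V_3 - V_2)/4.3 + (V_3 - 0)/3.9 = 0
Collecting terms (coefficients in siemens):
  0.02829·V_1 - 0.02778·V_2 = 0.00007353
  0.2603·V_2 - 0.02778·V_1 - 0.2326·V_3 = 0
  0.489·V_3 - 0.2326·V_2 = 0
Solving these 3 simultaneous equations (Gaussian elimination) gives:
  V_1 = 0.003178 V, V_2 = 0.0005895 V, V_3 = 0.0002804 V
The requested potential is V_3 = 0.0002804 V.

Final answer: V_3 = 0.0002804 V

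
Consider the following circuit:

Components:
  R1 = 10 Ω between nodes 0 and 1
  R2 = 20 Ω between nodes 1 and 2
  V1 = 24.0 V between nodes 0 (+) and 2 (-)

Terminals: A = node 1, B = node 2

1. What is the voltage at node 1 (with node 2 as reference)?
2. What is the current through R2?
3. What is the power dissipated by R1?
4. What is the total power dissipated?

Nodal analysis, taking node 2 as the 0 V reference.
Source V1 fixes V_0 = 24 V.
KCL at each unknown node (sum of currents leaving = 0; resistances in Ω):
  Node 1: (V_1 - 24)/10 + (V_1 - 0)/20 = 0
Collecting terms: 0.15 × V_1 = 2.4  =>  V_1 = 16 V
Part 1:
  Read off the nodal solution: V_1 = 16 V
Part 2:
  I_R2 = (V_1 - V_2)/R2 = (16 - 0)/20 = 0.8 A
  Magnitude: I_R2 = 0.8 A
Part 3:
  I_R1 = (V_0 - V_1)/R1 = (24 - 16)/10 = 0.8 A
  P_R1 = I_R1² × R1 = (0.8)² × 10 = 6.4 W
Part 4:
  Power in each resistor, P = (ΔV)²/R:
    P_R1 = (24 - 16)²/10 = 6.4 W
    P_R2 = (16 - 0)²/20 = 12.8 W
  P_total = P_R1 + P_R2 = 19.2 W

Final answers:
1. V_1 = 16 V
2. I_R2 = 0.8 A
3. P_R1 = 6.4 W
4. P_total = 19.2 W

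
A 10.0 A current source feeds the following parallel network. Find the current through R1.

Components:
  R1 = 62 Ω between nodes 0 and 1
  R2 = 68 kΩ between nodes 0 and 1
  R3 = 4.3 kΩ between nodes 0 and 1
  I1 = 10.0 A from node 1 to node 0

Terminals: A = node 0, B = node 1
All resistors sit directly between nodes 0 and 1, so they are in parallel and share one voltage V; the full source current 10 A splits among them.
1/R_par = 1/62 + 1/68000 + 1/4300 = 0.01638 S  =>  R_par = 61.06 Ω
V = I × R_par = 10 × 61.06 = 610.6 V
I_R1 = V/R1 = 610.6/62 = 9.849 A

Final answer: 9.849 A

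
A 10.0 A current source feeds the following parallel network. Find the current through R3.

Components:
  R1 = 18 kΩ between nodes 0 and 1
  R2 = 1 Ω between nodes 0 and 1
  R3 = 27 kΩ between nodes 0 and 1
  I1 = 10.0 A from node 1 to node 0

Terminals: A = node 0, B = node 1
All resistors sit directly between nodes 0 and 1, so they are in parallel and share one voltage V; the full source current 10 A splits among them.
1/R_par = 1/18000 + 1/1 + 1/27000 = 1 S  =>  R_par = 0.9999 Ω
V = I × R_par = 10 × 0.9999 = 9.999 V
I_R3 = V/R3 = 9.999/27000 = 0.0003703 A

Final answer: 0.0003703 A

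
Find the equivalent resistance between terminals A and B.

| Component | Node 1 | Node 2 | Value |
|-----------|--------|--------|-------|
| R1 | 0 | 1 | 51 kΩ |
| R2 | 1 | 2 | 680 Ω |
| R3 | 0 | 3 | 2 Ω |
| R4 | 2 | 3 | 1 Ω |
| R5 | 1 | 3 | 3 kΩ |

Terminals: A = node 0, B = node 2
The network is not a plain series/parallel combination. Inject a 1 A test current into terminal A (node 0) and return it from terminal B (node 2); then R_eq = V_A / (1 A).
Nodal analysis, taking node 2 as the 0 V reference.
Current source I_test pushes 1 A into node 0 and draws it out of node 2.
KCL at each unknown node (sum of currents leaving = 0; resistances in Ω):
  Node 0: (V_0 - V_1)/51000 + (V_0 - V_3)/2 - 1 = 0
  Node 1: (V_1 - V_0)/51000 + (V_1 - 0)/680 + (V_1 - V_3)/3000 = 0
  Node 3: (V_3 - V_0)/2 + (V_3 - V_1)/3000 + (V_3 - 0)/1 = 0
Collecting terms (coefficients in siemens):
  0.5·V_0 - 0.00001961·V_1 - 0.5·V_3 = 1
  0.001824·V_1 - 0.00001961·V_0 - 0.0003333·V_3 = 0
  1.5·V_3 - 0.5·V_0 - 0.0003333·V_1 = 0
Solving these 3 simultaneous equations (Gaussian elimination) gives:
  V_0 = 3 V, V_1 = 0.215 V, V_3 = 0.9997 V
R_eq = V_0 / 1 A = 3 Ω

Final answer: 3 Ω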